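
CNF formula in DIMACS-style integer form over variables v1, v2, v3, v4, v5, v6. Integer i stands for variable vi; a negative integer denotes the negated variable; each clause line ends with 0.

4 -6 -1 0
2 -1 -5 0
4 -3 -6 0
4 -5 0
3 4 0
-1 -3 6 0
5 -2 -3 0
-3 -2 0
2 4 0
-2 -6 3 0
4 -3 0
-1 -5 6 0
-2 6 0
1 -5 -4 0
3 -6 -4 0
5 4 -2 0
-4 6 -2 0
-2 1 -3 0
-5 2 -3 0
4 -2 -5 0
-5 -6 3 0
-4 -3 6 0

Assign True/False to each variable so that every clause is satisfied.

v1 = F, v2 = F, v3 = F, v4 = T, v5 = F, v6 = F

Branch on v1: take v1 = False.
Set v2 = False and propagate.
  then v4 is forced to True.
  then v5 is forced to False.
Try v3 = False.
  then v6 is forced to False.
Every clause has at least one true literal under this assignment.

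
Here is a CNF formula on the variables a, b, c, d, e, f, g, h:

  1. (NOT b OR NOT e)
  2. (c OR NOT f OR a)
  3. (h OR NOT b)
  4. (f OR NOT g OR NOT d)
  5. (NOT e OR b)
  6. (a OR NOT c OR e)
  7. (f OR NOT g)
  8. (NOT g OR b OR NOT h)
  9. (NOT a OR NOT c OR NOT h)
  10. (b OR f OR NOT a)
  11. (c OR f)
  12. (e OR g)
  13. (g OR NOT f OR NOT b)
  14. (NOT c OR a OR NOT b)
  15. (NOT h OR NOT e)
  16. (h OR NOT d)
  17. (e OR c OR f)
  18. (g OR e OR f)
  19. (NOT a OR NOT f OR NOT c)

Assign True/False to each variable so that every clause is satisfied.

Pure literal: d appears only negated; assign d = False.
Branch on a: take a = True.
Try b = False.
  then e is forced to False.
  then f is forced to True.
  then g is forced to True.
  then h is forced to False.
  then c is forced to False.

a = T  b = F  c = F  d = F  e = F  f = T  g = T  h = F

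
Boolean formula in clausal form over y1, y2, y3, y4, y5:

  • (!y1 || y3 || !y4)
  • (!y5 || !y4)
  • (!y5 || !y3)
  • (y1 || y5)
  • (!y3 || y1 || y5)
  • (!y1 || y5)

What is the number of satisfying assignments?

4

Satisfying assignments:
  y1=F y2=F y3=F y4=F y5=T
  y1=F y2=T y3=F y4=F y5=T
  y1=T y2=F y3=F y4=F y5=T
  y1=T y2=T y3=F y4=F y5=T
That's 4 in total.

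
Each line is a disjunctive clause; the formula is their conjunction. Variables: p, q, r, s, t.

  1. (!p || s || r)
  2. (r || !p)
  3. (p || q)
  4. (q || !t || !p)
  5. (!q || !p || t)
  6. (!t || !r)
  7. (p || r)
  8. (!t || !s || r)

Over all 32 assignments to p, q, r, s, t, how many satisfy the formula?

Satisfying assignments:
  p=0 q=1 r=1 s=0 t=0
  p=0 q=1 r=1 s=1 t=0
  p=1 q=0 r=1 s=0 t=0
  p=1 q=0 r=1 s=1 t=0
That's 4 in total.

4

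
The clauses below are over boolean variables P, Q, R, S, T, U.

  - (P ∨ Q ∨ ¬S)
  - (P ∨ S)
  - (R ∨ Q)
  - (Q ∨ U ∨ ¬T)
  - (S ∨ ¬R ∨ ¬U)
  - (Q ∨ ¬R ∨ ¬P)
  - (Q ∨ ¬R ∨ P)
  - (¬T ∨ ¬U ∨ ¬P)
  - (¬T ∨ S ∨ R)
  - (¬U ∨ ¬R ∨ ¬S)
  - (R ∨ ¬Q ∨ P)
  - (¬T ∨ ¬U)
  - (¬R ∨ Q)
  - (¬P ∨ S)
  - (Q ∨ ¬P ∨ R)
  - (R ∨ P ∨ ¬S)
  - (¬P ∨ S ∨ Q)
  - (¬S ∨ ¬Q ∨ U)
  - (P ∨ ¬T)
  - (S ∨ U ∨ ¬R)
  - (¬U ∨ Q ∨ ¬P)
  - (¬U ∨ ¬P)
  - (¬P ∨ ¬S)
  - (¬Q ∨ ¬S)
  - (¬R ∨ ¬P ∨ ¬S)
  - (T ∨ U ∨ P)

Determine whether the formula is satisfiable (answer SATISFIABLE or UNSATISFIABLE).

UNSATISFIABLE

P = True:
  propagation gives S=True; an empty clause results — contradiction.
P = False:
  propagation gives S=True, Q=True; an empty clause results — contradiction.
Every branch closes, so no satisfying assignment exists.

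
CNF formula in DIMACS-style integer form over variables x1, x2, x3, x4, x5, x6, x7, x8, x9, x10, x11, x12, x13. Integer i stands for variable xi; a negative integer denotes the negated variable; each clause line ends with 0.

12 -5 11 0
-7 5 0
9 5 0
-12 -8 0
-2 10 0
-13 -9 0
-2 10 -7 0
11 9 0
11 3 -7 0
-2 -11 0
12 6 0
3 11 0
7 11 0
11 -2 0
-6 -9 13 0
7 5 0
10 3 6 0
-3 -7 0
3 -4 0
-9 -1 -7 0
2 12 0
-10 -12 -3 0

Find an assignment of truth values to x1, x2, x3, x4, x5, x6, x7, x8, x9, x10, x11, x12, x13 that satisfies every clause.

x1=1  x2=0  x3=1  x4=0  x5=1  x6=0  x7=0  x8=0  x9=1  x10=0  x11=1  x12=1  x13=0

x4 occurs only negated in the remaining clauses — set x4 = False.
x8 occurs only negated in the remaining clauses — set x8 = False.
Set x1 = True and propagate.
Try x2 = False.
  then x12 is forced to True.
Set x3 = True and propagate.
  then x7 is forced to False.
  then x11 is forced to True.
  then x5 is forced to True.
  then x10 is forced to False.
For the remaining variables, x6 = False, x9 = True, x13 = False works.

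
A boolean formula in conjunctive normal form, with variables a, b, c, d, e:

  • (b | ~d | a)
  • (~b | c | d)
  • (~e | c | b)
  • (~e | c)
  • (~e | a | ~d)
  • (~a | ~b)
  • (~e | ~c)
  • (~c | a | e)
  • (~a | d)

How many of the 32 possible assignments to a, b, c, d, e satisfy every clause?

Satisfying assignments:
  a=F b=F c=F d=F e=F
  a=F b=T c=F d=T e=F
  a=T b=F c=F d=T e=F
  a=T b=F c=T d=T e=F
Count: 4.

4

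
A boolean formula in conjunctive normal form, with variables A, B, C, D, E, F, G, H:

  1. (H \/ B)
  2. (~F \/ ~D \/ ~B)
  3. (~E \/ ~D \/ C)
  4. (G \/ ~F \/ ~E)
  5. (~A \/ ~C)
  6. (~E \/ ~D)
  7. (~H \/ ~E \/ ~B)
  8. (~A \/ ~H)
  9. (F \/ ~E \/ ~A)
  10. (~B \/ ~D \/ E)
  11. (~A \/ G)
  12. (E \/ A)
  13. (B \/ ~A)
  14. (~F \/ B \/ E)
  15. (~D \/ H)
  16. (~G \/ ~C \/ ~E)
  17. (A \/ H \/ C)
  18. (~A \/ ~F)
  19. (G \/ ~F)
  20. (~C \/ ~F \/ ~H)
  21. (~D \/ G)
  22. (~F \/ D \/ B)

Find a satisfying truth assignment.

A=F, B=F, C=T, D=F, E=T, F=F, G=F, H=T

Check each clause:
  1. (B \/ H) — H is true.
  2. (~B \/ ~F \/ ~D) — ~F is true.
  3. (~E \/ C \/ ~D) — C is true.
  4. (~F \/ ~E \/ G) — ~F is true.
  5. (~A \/ ~C) — ~A is true.
  6. (~E \/ ~D) — ~D is true.
  7. (~E \/ ~H \/ ~B) — ~B is true.
  8. (~H \/ ~A) — ~A is true.
  9. (~E \/ ~A \/ F) — ~A is true.
  10. (~D \/ ~B \/ E) — ~D is true.
  11. (~A \/ G) — ~A is true.
  12. (E \/ A) — E is true.
  13. (~A \/ B) — ~A is true.
  14. (B \/ ~F \/ E) — ~F is true.
  15. (~D \/ H) — H is true.
  16. (~C \/ ~G \/ ~E) — ~G is true.
  17. (C \/ A \/ H) — H is true.
  18. (~F \/ ~A) — ~F is true.
  19. (G \/ ~F) — ~F is true.
  20. (~C \/ ~F \/ ~H) — ~F is true.
  21. (~D \/ G) — ~D is true.
  22. (~F \/ D \/ B) — ~F is true.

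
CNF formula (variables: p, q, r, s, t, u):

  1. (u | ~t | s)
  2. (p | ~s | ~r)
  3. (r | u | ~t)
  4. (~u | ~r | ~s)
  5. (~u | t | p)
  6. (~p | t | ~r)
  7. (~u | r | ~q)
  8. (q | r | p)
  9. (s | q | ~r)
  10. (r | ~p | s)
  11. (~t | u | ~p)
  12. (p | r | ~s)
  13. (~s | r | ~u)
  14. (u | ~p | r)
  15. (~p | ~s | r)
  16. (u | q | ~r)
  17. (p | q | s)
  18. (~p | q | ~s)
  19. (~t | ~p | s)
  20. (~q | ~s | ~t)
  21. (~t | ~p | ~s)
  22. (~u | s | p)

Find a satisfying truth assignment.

p=False, q=True, r=False, s=False, t=False, u=False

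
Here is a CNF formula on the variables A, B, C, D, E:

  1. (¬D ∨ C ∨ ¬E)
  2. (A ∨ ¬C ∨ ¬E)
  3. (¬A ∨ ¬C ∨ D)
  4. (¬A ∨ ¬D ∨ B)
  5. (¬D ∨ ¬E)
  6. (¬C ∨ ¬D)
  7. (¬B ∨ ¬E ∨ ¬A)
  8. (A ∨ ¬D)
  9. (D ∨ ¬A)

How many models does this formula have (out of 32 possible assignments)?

Split on D, then A.
  D=1, A=1: remaining (B,C,E) ∈ {(1,0,0)} — 1.
  D=1, A=0: a clause becomes empty — 0.
  D=0, A=1: a clause becomes empty — 0.
  D=0, A=0: B free; 3 ways for (C,E) × 2^1 = 6.
Total: 1 + 0 + 0 + 6 = 7.

7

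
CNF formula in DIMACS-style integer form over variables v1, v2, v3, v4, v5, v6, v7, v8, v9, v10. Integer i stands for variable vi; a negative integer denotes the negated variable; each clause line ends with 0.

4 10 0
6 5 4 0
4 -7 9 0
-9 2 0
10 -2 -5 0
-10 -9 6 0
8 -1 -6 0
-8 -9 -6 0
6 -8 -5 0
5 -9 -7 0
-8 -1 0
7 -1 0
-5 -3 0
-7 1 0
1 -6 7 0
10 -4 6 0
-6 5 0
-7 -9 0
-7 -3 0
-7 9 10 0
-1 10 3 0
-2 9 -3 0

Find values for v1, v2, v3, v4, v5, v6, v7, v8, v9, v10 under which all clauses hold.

v1=False, v2=False, v3=True, v4=True, v5=False, v6=False, v7=False, v8=False, v9=False, v10=True

Try v1 = False.
  then v7 is forced to False.
  then v6 is forced to False.
Set v2 = False and propagate.
  then v9 is forced to False.
Set v3 = True and propagate.
  then v5 is forced to False.
  then v4 is forced to True.
  then v10 is forced to True.
v8 is now unconstrained; take v8 = False.
Every clause has at least one true literal under this assignment.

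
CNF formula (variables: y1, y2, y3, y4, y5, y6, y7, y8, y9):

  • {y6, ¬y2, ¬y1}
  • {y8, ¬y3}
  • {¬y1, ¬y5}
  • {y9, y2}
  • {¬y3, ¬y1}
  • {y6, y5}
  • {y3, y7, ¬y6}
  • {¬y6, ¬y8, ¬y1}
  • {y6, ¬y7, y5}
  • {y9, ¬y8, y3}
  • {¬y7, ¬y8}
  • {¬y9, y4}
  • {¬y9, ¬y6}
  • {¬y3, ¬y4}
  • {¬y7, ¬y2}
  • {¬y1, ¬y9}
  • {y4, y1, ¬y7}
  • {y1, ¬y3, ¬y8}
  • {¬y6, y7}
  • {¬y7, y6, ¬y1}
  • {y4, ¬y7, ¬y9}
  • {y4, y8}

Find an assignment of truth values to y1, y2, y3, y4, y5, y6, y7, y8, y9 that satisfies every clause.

y1=F  y2=T  y3=F  y4=T  y5=T  y6=F  y7=F  y8=T  y9=T

Try y1 = False.
Branch on y2: take y2 = True.
  then y7 is forced to False.
  then y6 is forced to False.
  then y5 is forced to True.
For the remaining variables, y3 = False, y4 = True, y8 = True, y9 = True works.
Every clause has at least one true literal under this assignment.
Check each clause:
  1. {¬y2, y6, ¬y1} — ¬y1 is true.
  2. {y8, ¬y3} — y8 is true.
  3. {¬y1, ¬y5} — ¬y1 is true.
  4. {y9, y2} — y9 is true.
  5. {¬y1, ¬y3} — ¬y3 is true.
  6. {y5, y6} — y5 is true.
  7. {y3, ¬y6, y7} — ¬y6 is true.
  8. {¬y1, ¬y6, ¬y8} — ¬y6 is true.
  9. {¬y7, y5, y6} — ¬y7 is true.
  10. {¬y8, y9, y3} — y9 is true.
  11. {¬y7, ¬y8} — ¬y7 is true.
  12. {¬y9, y4} — y4 is true.
  13. {¬y6, ¬y9} — ¬y6 is true.
  14. {¬y3, ¬y4} — ¬y3 is true.
  15. {¬y7, ¬y2} — ¬y7 is true.
  16. {¬y1, ¬y9} — ¬y1 is true.
  17. {y4, ¬y7, y1} — y4 is true.
  18. {¬y3, y1, ¬y8} — ¬y3 is true.
  19. {¬y6, y7} — ¬y6 is true.
  20. {y6, ¬y7, ¬y1} — ¬y7 is true.
  21. {¬y7, ¬y9, y4} — ¬y7 is true.
  22. {y4, y8} — y8 is true.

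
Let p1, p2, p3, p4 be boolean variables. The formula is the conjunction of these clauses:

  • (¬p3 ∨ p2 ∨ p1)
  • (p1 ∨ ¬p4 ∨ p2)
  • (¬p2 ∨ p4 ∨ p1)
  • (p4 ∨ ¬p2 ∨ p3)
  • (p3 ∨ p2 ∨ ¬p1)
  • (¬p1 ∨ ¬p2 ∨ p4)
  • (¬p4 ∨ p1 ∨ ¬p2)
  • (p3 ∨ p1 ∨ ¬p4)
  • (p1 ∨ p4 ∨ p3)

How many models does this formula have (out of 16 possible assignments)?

The models are:
  p1=T p2=F p3=T p4=F
  p1=T p2=F p3=T p4=T
  p1=T p2=T p3=F p4=T
  p1=T p2=T p3=T p4=T
Count: 4.

4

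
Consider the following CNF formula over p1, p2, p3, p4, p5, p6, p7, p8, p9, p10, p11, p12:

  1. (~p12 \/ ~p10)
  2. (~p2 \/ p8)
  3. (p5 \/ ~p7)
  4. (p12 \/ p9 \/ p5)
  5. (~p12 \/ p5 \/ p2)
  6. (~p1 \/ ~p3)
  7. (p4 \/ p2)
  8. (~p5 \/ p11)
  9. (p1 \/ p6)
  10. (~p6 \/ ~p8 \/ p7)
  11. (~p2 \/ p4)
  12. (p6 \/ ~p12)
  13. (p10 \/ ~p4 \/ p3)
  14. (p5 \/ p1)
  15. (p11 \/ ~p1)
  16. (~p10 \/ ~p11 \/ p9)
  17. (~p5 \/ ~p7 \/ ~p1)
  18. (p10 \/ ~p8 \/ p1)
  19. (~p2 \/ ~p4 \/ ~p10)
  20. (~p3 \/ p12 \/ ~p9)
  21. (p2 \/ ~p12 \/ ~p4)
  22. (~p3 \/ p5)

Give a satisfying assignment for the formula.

p1 = F, p2 = F, p3 = F, p4 = T, p5 = T, p6 = T, p7 = F, p8 = F, p9 = T, p10 = T, p11 = T, p12 = F

Try p1 = False.
  then p6 is forced to True.
  then p5 is forced to True.
  then p11 is forced to True.
Set p2 = False and propagate.
  then p4 is forced to True.
  then p12 is forced to False.
For the remaining variables, p3 = False, p7 = False, p8 = False, p9 = True, p10 = True works.
Check each clause:
  1. (~p10 \/ ~p12) — ~p12 is true.
  2. (p8 \/ ~p2) — ~p2 is true.
  3. (~p7 \/ p5) — ~p7 is true.
  4. (p9 \/ p5 \/ p12) — p9 is true.
  5. (p5 \/ p2 \/ ~p12) — ~p12 is true.
  6. (~p3 \/ ~p1) — ~p3 is true.
  7. (p2 \/ p4) — p4 is true.
  8. (~p5 \/ p11) — p11 is true.
  9. (p6 \/ p1) — p6 is true.
  10. (p7 \/ ~p6 \/ ~p8) — ~p8 is true.
  11. (~p2 \/ p4) — p4 is true.
  12. (~p12 \/ p6) — ~p12 is true.
  13. (~p4 \/ p3 \/ p10) — p10 is true.
  14. (p5 \/ p1) — p5 is true.
  15. (p11 \/ ~p1) — p11 is true.
  16. (~p11 \/ ~p10 \/ p9) — p9 is true.
  17. (~p7 \/ ~p1 \/ ~p5) — ~p7 is true.
  18. (p1 \/ ~p8 \/ p10) — ~p8 is true.
  19. (~p2 \/ ~p10 \/ ~p4) — ~p2 is true.
  20. (~p9 \/ ~p3 \/ p12) — ~p3 is true.
  21. (p2 \/ ~p12 \/ ~p4) — ~p12 is true.
  22. (~p3 \/ p5) — p5 is true.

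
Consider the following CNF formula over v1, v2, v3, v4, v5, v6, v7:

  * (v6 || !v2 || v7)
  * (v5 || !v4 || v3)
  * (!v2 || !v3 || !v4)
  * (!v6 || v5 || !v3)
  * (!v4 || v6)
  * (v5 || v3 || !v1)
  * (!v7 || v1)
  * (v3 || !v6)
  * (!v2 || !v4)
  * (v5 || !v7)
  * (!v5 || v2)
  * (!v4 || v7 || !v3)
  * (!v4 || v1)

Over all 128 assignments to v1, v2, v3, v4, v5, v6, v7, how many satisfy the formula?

8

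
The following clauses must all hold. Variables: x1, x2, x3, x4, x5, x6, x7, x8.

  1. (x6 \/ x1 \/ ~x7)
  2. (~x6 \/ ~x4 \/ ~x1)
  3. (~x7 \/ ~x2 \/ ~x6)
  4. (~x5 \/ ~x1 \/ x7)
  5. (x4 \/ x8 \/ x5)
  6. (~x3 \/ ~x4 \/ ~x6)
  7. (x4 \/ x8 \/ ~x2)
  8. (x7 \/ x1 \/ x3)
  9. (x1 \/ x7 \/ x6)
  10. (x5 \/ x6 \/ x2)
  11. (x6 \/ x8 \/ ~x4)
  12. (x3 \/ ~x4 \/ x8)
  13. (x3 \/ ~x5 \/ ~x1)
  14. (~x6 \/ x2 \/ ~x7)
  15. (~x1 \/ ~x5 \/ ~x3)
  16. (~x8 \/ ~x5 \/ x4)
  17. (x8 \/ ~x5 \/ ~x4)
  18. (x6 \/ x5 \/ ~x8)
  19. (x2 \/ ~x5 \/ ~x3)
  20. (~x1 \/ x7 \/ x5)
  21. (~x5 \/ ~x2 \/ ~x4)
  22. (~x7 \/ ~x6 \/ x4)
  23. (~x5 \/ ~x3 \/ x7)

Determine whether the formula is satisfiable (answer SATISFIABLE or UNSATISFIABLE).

Set x1 = False and propagate.
Set x2 = False and propagate.
For the remaining variables, x3 = True, x4 = False, x5 = False, x6 = True, x7 = False, x8 = True works.
So x1=F, x2=F, x3=T, x4=F, x5=F, x6=T, x7=F, x8=T is a satisfying assignment.

SATISFIABLE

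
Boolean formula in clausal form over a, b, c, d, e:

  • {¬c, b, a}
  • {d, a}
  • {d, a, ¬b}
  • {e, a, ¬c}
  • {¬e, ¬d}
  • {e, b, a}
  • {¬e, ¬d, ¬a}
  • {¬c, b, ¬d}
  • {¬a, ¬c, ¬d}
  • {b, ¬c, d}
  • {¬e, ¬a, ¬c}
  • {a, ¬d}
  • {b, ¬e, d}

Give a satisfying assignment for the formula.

c occurs only negated in the remaining clauses — set c = False.
Try a = True.
Try b = False.
For the remaining variables, d = False, e = False works.

a = 1, b = 0, c = 0, d = 0, e = 0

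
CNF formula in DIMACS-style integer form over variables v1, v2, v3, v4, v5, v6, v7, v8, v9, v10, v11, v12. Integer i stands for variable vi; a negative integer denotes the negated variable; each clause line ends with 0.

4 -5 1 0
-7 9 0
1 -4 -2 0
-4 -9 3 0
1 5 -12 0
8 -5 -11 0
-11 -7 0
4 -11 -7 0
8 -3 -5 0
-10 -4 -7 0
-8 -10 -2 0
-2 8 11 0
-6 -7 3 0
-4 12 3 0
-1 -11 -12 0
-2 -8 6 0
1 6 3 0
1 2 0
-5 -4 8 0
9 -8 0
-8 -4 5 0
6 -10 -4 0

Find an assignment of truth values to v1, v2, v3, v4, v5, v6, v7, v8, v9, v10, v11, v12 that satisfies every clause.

v1=1, v2=0, v3=1, v4=0, v5=0, v6=1, v7=0, v8=1, v9=1, v10=0, v11=0, v12=0

Check each clause:
  1. (v1 || !v5 || v4) — v1 is true.
  2. (v9 || !v7) — !v7 is true.
  3. (!v2 || !v4 || v1) — v1 is true.
  4. (!v4 || v3 || !v9) — v3 is true.
  5. (v5 || v1 || !v12) — v1 is true.
  6. (v8 || !v11 || !v5) — v8 is true.
  7. (!v7 || !v11) — !v7 is true.
  8. (v4 || !v11 || !v7) — !v7 is true.
  9. (!v5 || !v3 || v8) — v8 is true.
  10. (!v10 || !v7 || !v4) — !v7 is true.
  11. (!v10 || !v8 || !v2) — !v10 is true.
  12. (!v2 || v8 || v11) — v8 is true.
  13. (!v6 || !v7 || v3) — !v7 is true.
  14. (!v4 || v12 || v3) — v3 is true.
  15. (!v12 || !v1 || !v11) — !v12 is true.
  16. (!v2 || v6 || !v8) — v6 is true.
  17. (v1 || v6 || v3) — v1 is true.
  18. (v2 || v1) — v1 is true.
  19. (v8 || !v4 || !v5) — v8 is true.
  20. (!v8 || v9) — v9 is true.
  21. (!v8 || v5 || !v4) — !v4 is true.
  22. (!v4 || !v10 || v6) — !v4 is true.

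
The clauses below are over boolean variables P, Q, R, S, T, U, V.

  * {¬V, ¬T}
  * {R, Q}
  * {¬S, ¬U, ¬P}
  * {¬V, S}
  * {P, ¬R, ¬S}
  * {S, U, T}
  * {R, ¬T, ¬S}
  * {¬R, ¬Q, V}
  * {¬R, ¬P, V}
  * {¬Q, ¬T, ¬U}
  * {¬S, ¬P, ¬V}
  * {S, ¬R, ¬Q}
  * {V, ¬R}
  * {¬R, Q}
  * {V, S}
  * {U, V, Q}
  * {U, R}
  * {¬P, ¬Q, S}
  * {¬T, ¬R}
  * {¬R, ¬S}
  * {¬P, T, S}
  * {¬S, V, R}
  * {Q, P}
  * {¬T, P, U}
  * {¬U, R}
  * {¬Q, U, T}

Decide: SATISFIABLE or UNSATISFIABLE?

R = True:
  propagation gives V=True, T=False, S=True; an empty clause results — contradiction.
R = False:
  propagation gives Q=True, U=True; an empty clause results — contradiction.
Every branch closes, so no satisfying assignment exists.

UNSATISFIABLE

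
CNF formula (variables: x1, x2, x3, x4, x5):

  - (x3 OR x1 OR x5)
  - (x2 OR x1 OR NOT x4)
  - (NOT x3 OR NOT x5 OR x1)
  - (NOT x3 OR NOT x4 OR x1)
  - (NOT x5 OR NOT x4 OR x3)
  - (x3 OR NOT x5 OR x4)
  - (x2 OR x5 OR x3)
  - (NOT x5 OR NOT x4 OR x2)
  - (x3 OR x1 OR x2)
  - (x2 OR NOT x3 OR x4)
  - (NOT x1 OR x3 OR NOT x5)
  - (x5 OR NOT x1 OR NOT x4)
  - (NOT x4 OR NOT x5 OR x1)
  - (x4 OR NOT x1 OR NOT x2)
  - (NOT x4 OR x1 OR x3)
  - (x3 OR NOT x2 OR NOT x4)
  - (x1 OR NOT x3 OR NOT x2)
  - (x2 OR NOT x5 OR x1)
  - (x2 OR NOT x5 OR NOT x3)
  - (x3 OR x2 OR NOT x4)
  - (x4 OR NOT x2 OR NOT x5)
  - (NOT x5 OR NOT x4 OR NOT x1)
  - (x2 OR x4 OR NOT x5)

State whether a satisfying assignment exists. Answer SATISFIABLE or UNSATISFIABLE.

UNSATISFIABLE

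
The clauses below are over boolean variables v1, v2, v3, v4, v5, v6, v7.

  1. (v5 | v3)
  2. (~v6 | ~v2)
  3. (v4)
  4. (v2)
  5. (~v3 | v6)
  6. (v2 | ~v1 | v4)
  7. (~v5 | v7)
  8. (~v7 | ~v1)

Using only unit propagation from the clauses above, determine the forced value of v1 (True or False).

(v4) stands alone — v4 = True.
Unit clause (v2) sets v2 = True.
(~v2 | ~v6): since v2 = True, the clause reduces to (~v6). v6 = False.
In (~v3 | v6), v6 is now false; ~v3 must hold, so v3 = False.
(v3 | v5) with v3 = False leaves only v5, so v5 = True.
(v7 | ~v5): since v5 = True, the clause reduces to (v7). v7 = True.
In (~v1 | ~v7), ~v7 is now false; ~v1 must hold, so v1 = False.

False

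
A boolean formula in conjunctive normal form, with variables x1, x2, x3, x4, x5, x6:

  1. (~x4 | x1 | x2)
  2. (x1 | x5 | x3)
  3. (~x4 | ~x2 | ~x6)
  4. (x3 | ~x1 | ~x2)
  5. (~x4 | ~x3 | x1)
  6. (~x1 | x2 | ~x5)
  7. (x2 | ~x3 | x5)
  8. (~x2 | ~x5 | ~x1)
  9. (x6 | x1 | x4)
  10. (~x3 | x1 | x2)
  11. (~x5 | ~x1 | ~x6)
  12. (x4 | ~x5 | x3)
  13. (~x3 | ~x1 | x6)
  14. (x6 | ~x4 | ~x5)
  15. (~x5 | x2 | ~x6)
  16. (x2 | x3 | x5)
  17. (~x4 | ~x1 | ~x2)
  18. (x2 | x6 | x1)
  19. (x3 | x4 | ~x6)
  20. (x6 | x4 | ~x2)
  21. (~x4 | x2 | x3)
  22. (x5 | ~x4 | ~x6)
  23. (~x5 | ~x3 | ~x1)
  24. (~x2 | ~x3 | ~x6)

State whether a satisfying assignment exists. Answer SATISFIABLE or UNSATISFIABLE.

x2 = True:
  x1 = True:
    propagation gives x3=True, x5=False, x6=True; an empty clause results — contradiction.
  x1 = False:
    x4 = True:
      propagation gives x6=False, x3=False, x5=True; contradiction.
    x4 = False:
      propagation gives x6=True, x3=True; contradiction.
x2 = False:
  x1 = True:
    propagation gives x5=False, x3=False; an empty clause results — contradiction.
  x1 = False:
    propagation gives x4=False, x6=True, x3=False; an empty clause results — contradiction.
Every branch closes, so no satisfying assignment exists.

UNSATISFIABLE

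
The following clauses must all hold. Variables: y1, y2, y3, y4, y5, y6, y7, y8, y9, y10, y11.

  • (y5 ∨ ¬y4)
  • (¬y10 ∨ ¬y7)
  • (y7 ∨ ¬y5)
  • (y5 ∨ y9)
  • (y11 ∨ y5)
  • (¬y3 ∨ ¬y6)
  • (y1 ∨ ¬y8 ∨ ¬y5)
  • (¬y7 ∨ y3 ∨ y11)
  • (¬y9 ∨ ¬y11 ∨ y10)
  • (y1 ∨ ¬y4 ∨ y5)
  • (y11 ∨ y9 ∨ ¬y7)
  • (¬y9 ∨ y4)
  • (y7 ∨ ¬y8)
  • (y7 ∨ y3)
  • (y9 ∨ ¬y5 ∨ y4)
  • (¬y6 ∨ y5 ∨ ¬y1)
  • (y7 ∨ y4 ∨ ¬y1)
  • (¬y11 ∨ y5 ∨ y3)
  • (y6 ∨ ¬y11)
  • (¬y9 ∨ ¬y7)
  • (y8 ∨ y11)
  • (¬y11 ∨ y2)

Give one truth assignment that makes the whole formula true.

y1 = T, y2 = T, y3 = F, y4 = T, y5 = T, y6 = T, y7 = T, y8 = F, y9 = F, y10 = F, y11 = T

Check each clause:
  1. (y5 ∨ ¬y4) — y5 is true.
  2. (¬y10 ∨ ¬y7) — ¬y10 is true.
  3. (y7 ∨ ¬y5) — y7 is true.
  4. (y9 ∨ y5) — y5 is true.
  5. (y5 ∨ y11) — y11 is true.
  6. (¬y6 ∨ ¬y3) — ¬y3 is true.
  7. (¬y8 ∨ y1 ∨ ¬y5) — ¬y8 is true.
  8. (y11 ∨ ¬y7 ∨ y3) — y11 is true.
  9. (y10 ∨ ¬y11 ∨ ¬y9) — ¬y9 is true.
  10. (y1 ∨ ¬y4 ∨ y5) — y1 is true.
  11. (y11 ∨ ¬y7 ∨ y9) — y11 is true.
  12. (¬y9 ∨ y4) — y4 is true.
  13. (y7 ∨ ¬y8) — ¬y8 is true.
  14. (y7 ∨ y3) — y7 is true.
  15. (y9 ∨ y4 ∨ ¬y5) — y4 is true.
  16. (¬y1 ∨ y5 ∨ ¬y6) — y5 is true.
  17. (y7 ∨ ¬y1 ∨ y4) — y4 is true.
  18. (y3 ∨ ¬y11 ∨ y5) — y5 is true.
  19. (¬y11 ∨ y6) — y6 is true.
  20. (¬y9 ∨ ¬y7) — ¬y9 is true.
  21. (y11 ∨ y8) — y11 is true.
  22. (¬y11 ∨ y2) — y2 is true.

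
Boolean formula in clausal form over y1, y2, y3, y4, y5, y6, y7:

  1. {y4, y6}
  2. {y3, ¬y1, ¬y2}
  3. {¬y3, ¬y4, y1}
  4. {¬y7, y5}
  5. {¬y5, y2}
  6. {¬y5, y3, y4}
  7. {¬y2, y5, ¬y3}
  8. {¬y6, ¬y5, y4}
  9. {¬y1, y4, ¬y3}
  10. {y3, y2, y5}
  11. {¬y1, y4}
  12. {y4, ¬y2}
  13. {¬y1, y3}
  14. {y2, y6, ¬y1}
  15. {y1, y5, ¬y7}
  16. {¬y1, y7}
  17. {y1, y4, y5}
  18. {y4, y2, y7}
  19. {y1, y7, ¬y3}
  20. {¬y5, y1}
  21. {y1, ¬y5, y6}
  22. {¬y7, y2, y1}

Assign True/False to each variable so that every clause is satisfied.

y1 = T, y2 = T, y3 = T, y4 = T, y5 = T, y6 = F, y7 = T

Check each clause:
  1. {y4, y6} — y4 is true.
  2. {¬y2, ¬y1, y3} — y3 is true.
  3. {¬y3, y1, ¬y4} — y1 is true.
  4. {y5, ¬y7} — y5 is true.
  5. {y2, ¬y5} — y2 is true.
  6. {y3, ¬y5, y4} — y3 is true.
  7. {¬y2, y5, ¬y3} — y5 is true.
  8. {¬y5, ¬y6, y4} — ¬y6 is true.
  9. {¬y3, ¬y1, y4} — y4 is true.
  10. {y5, y2, y3} — y2 is true.
  11. {y4, ¬y1} — y4 is true.
  12. {y4, ¬y2} — y4 is true.
  13. {¬y1, y3} — y3 is true.
  14. {y6, ¬y1, y2} — y2 is true.
  15. {y1, ¬y7, y5} — y1 is true.
  16. {y7, ¬y1} — y7 is true.
  17. {y4, y1, y5} — y1 is true.
  18. {y4, y2, y7} — y2 is true.
  19. {¬y3, y7, y1} — y1 is true.
  20. {y1, ¬y5} — y1 is true.
  21. {y6, ¬y5, y1} — y1 is true.
  22. {y2, ¬y7, y1} — y2 is true.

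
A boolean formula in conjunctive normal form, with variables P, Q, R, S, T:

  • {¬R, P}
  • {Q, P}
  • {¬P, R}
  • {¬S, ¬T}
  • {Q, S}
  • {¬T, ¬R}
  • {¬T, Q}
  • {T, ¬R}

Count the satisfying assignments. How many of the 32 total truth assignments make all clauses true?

3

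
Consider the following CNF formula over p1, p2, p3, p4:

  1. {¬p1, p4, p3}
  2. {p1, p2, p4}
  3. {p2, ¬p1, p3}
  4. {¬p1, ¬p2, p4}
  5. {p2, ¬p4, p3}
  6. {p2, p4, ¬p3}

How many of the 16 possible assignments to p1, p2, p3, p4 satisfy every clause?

Case analysis on p2 and p4:
  p2=T, p4=T: remaining (p1,p3) ∈ {(F,F); (F,T); (T,F); (T,T)} — 4.
  p2=T, p4=F: remaining (p1,p3) ∈ {(F,F); (F,T)} — 2.
  p2=F, p4=T: remaining (p1,p3) ∈ {(F,T); (T,T)} — 2.
  p2=F, p4=F: a clause becomes empty — 0.
Total: 4 + 2 + 2 + 0 = 8.

8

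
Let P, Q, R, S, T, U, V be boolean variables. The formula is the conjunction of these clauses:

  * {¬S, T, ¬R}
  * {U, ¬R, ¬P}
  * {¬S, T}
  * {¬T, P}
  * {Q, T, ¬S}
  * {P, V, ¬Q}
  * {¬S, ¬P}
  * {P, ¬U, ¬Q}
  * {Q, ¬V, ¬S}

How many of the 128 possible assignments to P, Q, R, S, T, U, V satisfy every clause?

34

Split on P, then S.
  P=T, S=T: a clause becomes empty — 0.
  P=T, S=F: Q, T, V free; 3 ways for (R,U) × 2^3 = 24.
  P=F, S=T: a clause becomes empty — 0.
  P=F, S=F: R free; 5 ways for (Q,T,U,V) × 2^1 = 10.
Total: 0 + 24 + 0 + 10 = 34.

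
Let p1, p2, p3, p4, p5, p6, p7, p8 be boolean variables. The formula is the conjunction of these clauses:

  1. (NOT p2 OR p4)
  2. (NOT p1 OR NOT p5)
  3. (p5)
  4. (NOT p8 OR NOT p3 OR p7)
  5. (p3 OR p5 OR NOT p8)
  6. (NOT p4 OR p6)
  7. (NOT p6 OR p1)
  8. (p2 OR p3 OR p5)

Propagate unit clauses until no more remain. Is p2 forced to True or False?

False

Unit clause (p5) sets p5 = True.
(NOT p1 OR NOT p5): since p5 = True, the clause reduces to (NOT p1). p1 = False.
From (p1 OR NOT p6) and p1 = False: p6 = False.
From (p6 OR NOT p4) and p6 = False: p4 = False.
(p4 OR NOT p2): since p4 = False, the clause reduces to (NOT p2). p2 = False.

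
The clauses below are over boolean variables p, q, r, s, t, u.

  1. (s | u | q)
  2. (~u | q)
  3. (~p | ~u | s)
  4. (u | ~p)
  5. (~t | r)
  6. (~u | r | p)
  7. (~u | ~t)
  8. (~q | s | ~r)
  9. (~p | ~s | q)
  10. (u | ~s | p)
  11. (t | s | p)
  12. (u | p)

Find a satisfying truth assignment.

p = 1, q = 1, r = 1, s = 1, t = 0, u = 1

Try p = True.
  then u is forced to True.
  then q is forced to True.
  then s is forced to True.
  then t is forced to False.
r is now unconstrained; take r = True.
Every clause has at least one true literal under this assignment.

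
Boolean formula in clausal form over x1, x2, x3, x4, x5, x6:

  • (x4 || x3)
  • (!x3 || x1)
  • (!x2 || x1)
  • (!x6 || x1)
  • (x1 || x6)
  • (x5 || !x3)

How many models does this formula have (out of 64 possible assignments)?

16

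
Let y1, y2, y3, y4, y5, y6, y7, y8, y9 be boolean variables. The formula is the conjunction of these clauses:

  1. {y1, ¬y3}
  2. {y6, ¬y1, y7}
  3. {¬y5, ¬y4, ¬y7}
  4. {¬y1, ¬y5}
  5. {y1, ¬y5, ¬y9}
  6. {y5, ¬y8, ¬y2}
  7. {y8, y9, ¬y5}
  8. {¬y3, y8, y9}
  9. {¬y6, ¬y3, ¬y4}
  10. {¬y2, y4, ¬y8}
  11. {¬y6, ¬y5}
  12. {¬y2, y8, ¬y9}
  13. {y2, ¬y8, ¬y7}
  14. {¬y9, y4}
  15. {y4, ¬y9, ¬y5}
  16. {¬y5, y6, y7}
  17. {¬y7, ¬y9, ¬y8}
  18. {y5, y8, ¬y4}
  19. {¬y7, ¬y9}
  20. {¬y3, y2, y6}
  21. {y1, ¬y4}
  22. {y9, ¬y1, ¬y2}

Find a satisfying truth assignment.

y1=T, y2=F, y3=F, y4=F, y5=F, y6=T, y7=F, y8=F, y9=F

y3 occurs only negated in the remaining clauses — set y3 = False.
Branch on y1: take y1 = True.
  then y5 is forced to False.
Try y2 = False.
The remaining clauses are satisfied by y4 = False, y6 = True, y7 = False, y8 = False, y9 = False.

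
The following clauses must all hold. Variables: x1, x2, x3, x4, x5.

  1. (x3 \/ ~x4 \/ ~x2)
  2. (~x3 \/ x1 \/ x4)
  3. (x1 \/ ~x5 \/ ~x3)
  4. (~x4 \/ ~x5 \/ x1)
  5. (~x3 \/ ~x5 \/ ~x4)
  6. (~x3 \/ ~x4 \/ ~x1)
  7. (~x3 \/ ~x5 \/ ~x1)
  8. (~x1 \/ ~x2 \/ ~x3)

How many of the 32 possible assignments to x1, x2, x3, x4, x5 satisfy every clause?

Split on x3, then x1.
  x3=1, x1=1: remaining (x2,x4,x5) ∈ {(0,0,0)} — 1.
  x3=1, x1=0: remaining (x2,x4,x5) ∈ {(0,1,0); (1,1,0)} — 2.
  x3=0, x1=1: x5 free; 3 ways for (x2,x4) × 2^1 = 6.
  x3=0, x1=0: 5 of the 8 assignments to (x2,x4,x5) work.
Total: 1 + 2 + 6 + 5 = 14.

14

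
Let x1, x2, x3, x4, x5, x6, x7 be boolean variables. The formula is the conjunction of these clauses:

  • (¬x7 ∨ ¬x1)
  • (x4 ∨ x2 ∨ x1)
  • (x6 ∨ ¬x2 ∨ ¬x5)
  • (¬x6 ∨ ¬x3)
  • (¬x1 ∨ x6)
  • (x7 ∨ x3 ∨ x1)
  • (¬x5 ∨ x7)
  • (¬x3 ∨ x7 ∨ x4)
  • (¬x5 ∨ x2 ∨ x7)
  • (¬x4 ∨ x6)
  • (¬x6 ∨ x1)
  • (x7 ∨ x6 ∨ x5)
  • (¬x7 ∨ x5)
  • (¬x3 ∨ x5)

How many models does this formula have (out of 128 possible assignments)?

4

The models are:
  x1=T x2=F x3=F x4=F x5=F x6=T x7=F
  x1=T x2=F x3=F x4=T x5=F x6=T x7=F
  x1=T x2=T x3=F x4=F x5=F x6=T x7=F
  x1=T x2=T x3=F x4=T x5=F x6=T x7=F
That's 4 in total.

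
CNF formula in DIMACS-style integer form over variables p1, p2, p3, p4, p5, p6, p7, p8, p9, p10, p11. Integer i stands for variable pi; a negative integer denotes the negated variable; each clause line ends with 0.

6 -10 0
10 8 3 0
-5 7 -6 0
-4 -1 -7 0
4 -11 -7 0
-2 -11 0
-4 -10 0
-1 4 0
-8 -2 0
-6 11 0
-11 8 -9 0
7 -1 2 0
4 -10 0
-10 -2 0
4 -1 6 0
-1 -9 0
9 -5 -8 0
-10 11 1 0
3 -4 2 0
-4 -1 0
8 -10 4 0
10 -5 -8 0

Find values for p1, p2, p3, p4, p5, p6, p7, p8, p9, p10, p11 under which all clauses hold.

p1 = False, p2 = False, p3 = True, p4 = True, p5 = True, p6 = False, p7 = True, p8 = False, p9 = True, p10 = False, p11 = False

p3 occurs only positively in the remaining clauses — set p3 = True.
Branch on p1: take p1 = False.
Branch on p2: take p2 = False.
The remaining clauses are satisfied by p4 = True, p5 = True, p6 = False, p7 = True, p8 = False, p9 = True, p10 = False, p11 = False.
Every clause has at least one true literal under this assignment.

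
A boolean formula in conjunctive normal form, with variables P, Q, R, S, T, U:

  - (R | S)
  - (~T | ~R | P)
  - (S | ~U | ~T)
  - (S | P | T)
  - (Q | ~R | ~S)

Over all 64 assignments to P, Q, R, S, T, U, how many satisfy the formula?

Case analysis on S and R:
  S=1, R=1: U free; 3 ways for (P,Q,T) × 2^1 = 6.
  S=1, R=0: P, Q, T, U free → 2^4 = 16.
  S=0, R=1: Q free; 3 ways for (P,T,U) × 2^1 = 6.
  S=0, R=0: a clause becomes empty — 0.
Total: 6 + 16 + 6 + 0 = 28.

28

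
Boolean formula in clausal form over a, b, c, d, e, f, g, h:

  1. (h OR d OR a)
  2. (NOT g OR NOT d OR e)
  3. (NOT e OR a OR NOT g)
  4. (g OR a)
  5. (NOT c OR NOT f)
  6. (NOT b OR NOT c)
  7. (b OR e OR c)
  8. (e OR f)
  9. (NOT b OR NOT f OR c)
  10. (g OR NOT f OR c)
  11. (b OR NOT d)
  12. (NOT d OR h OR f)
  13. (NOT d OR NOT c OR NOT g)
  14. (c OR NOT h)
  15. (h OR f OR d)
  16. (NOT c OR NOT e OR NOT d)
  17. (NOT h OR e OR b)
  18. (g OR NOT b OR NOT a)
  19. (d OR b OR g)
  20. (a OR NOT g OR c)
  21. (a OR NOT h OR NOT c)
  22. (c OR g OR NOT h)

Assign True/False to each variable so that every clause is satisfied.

Try a = True.
The remaining clauses are satisfied by b = False, c = True, d = False, e = True, f = False, g = True, h = True.
Every clause has at least one true literal under this assignment.

a=True, b=False, c=True, d=False, e=True, f=False, g=True, h=True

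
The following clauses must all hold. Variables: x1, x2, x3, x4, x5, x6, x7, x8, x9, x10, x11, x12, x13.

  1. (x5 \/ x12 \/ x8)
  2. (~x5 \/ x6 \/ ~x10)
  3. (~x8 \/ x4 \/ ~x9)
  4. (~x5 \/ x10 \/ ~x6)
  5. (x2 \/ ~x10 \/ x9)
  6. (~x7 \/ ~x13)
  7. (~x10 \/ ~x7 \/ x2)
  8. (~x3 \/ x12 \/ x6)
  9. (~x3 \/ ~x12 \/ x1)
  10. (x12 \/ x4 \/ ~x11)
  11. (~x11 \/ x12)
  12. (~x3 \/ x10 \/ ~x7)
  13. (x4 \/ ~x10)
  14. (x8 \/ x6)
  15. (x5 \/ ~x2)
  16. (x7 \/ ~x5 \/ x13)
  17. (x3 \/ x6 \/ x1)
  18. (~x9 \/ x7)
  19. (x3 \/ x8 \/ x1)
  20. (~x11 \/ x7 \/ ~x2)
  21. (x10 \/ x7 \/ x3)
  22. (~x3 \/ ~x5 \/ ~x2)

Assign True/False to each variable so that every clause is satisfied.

x1=1  x2=0  x3=1  x4=1  x5=0  x6=0  x7=0  x8=1  x9=0  x10=0  x11=0  x12=1  x13=0

Check each clause:
  1. (x8 \/ x5 \/ x12) — x8 is true.
  2. (x6 \/ ~x10 \/ ~x5) — ~x5 is true.
  3. (x4 \/ ~x8 \/ ~x9) — x4 is true.
  4. (~x5 \/ ~x6 \/ x10) — ~x6 is true.
  5. (~x10 \/ x2 \/ x9) — ~x10 is true.
  6. (~x13 \/ ~x7) — ~x7 is true.
  7. (x2 \/ ~x7 \/ ~x10) — ~x7 is true.
  8. (x12 \/ ~x3 \/ x6) — x12 is true.
  9. (~x12 \/ ~x3 \/ x1) — x1 is true.
  10. (x4 \/ ~x11 \/ x12) — ~x11 is true.
  11. (x12 \/ ~x11) — x12 is true.
  12. (x10 \/ ~x7 \/ ~x3) — ~x7 is true.
  13. (~x10 \/ x4) — x4 is true.
  14. (x8 \/ x6) — x8 is true.
  15. (x5 \/ ~x2) — ~x2 is true.
  16. (x13 \/ ~x5 \/ x7) — ~x5 is true.
  17. (x6 \/ x1 \/ x3) — x1 is true.
  18. (~x9 \/ x7) — ~x9 is true.
  19. (x8 \/ x3 \/ x1) — x8 is true.
  20. (~x2 \/ x7 \/ ~x11) — ~x11 is true.
  21. (x3 \/ x10 \/ x7) — x3 is true.
  22. (~x3 \/ ~x2 \/ ~x5) — ~x5 is true.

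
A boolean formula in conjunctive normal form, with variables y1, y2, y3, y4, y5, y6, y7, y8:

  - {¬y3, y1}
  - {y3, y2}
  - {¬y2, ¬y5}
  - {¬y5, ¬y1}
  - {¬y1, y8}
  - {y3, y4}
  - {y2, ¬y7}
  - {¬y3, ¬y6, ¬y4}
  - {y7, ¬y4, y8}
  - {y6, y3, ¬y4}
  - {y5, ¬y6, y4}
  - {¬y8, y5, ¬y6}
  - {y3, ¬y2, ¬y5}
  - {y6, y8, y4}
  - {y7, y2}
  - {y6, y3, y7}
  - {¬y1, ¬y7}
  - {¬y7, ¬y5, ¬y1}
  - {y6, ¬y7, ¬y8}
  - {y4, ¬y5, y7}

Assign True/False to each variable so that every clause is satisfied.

Set y1 = True and propagate.
  then y5 is forced to False.
  then y8 is forced to True.
  then y6 is forced to False.
  then y7 is forced to False.
  then y2 is forced to True.
  then y3 is forced to True.
y4 is now unconstrained; take y4 = True.
Every clause has at least one true literal under this assignment.

y1=True, y2=True, y3=True, y4=True, y5=False, y6=False, y7=False, y8=True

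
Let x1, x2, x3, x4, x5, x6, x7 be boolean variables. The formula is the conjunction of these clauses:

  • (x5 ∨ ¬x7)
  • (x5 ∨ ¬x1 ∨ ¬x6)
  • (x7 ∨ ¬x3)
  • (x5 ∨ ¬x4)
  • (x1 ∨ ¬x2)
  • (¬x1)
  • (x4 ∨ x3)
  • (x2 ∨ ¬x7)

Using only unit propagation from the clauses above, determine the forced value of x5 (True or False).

True

(¬x1) stands alone — x1 = False.
From (x1 ∨ ¬x2) and x1 = False: x2 = False.
(x2 ∨ ¬x7) with x2 = False leaves only ¬x7, so x7 = False.
In (¬x3 ∨ x7), x7 is now false; ¬x3 must hold, so x3 = False.
(x4 ∨ x3) with x3 = False leaves only x4, so x4 = True.
In (¬x4 ∨ x5), ¬x4 is now false; x5 must hold, so x5 = True.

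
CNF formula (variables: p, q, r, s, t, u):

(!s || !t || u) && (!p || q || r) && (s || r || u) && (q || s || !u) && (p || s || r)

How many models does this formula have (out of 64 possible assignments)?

35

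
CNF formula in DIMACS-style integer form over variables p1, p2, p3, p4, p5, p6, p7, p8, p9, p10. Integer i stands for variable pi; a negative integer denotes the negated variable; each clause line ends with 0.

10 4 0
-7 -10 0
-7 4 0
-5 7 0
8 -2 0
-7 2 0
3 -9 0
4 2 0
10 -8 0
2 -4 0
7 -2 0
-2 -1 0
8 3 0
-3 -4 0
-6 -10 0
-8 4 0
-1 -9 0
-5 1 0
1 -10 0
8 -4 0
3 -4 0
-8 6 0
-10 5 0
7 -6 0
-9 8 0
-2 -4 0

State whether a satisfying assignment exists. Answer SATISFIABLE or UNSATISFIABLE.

UNSATISFIABLE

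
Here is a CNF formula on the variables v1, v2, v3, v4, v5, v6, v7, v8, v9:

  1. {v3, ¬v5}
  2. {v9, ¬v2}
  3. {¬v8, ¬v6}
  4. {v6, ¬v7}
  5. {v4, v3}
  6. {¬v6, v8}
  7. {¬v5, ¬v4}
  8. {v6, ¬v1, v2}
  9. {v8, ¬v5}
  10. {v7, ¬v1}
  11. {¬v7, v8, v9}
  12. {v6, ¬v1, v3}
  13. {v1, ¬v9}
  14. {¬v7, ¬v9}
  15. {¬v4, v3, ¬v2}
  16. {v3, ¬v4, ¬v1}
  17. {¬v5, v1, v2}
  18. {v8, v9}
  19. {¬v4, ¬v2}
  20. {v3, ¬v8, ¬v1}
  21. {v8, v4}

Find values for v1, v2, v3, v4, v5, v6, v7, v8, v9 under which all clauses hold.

v1 = F, v2 = F, v3 = T, v4 = T, v5 = F, v6 = F, v7 = F, v8 = T, v9 = F

Check each clause:
  1. {v3, ¬v5} — v3 is true.
  2. {v9, ¬v2} — ¬v2 is true.
  3. {¬v8, ¬v6} — ¬v6 is true.
  4. {v6, ¬v7} — ¬v7 is true.
  5. {v4, v3} — v3 is true.
  6. {¬v6, v8} — v8 is true.
  7. {¬v5, ¬v4} — ¬v5 is true.
  8. {v6, ¬v1, v2} — ¬v1 is true.
  9. {v8, ¬v5} — v8 is true.
  10. {¬v1, v7} — ¬v1 is true.
  11. {v9, ¬v7, v8} — v8 is true.
  12. {v3, v6, ¬v1} — v3 is true.
  13. {v1, ¬v9} — ¬v9 is true.
  14. {¬v9, ¬v7} — ¬v7 is true.
  15. {v3, ¬v4, ¬v2} — v3 is true.
  16. {¬v4, v3, ¬v1} — v3 is true.
  17. {v1, v2, ¬v5} — ¬v5 is true.
  18. {v8, v9} — v8 is true.
  19. {¬v4, ¬v2} — ¬v2 is true.
  20. {v3, ¬v8, ¬v1} — v3 is true.
  21. {v8, v4} — v8 is true.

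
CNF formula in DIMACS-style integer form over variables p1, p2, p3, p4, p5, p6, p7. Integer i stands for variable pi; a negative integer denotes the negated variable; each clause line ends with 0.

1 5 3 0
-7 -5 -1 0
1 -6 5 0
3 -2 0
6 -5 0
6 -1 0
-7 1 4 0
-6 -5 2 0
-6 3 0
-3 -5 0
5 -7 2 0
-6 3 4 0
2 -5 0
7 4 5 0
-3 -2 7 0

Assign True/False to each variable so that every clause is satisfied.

p1=T, p2=T, p3=T, p4=T, p5=F, p6=T, p7=T

Pure literal: p4 appears only positively; assign p4 = True.
Set p1 = True and propagate.
  then p6 is forced to True.
  then p3 is forced to True.
  then p5 is forced to False.
Set p2 = True and propagate.
  then p7 is forced to True.
Every clause has at least one true literal under this assignment.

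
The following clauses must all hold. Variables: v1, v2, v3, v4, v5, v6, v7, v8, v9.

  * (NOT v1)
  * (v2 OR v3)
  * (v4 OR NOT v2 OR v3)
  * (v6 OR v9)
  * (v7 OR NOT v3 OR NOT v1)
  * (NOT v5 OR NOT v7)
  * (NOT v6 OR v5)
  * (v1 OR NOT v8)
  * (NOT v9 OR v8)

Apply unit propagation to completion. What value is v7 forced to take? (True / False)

False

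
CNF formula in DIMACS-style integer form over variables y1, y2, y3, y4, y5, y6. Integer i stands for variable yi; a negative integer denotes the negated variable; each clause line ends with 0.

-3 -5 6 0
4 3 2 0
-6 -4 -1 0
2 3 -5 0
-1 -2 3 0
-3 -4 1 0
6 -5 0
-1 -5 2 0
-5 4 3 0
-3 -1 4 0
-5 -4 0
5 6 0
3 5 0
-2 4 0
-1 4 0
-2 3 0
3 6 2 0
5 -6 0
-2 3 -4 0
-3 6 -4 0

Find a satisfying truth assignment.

y1=False, y2=False, y3=True, y4=False, y5=True, y6=True

Try y1 = False.
Try y2 = False.
Branch on y3: take y3 = True.
  then y4 is forced to False.
The remaining clauses are satisfied by y5 = True, y6 = True.
Every clause has at least one true literal under this assignment.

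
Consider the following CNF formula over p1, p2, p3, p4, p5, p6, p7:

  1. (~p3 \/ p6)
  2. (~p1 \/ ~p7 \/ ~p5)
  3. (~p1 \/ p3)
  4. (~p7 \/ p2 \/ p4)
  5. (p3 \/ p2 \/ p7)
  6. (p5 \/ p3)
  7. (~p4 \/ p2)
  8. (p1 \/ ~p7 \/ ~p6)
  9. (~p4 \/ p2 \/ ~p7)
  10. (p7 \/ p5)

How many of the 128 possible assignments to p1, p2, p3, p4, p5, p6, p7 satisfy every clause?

14

Split on p7, then p2.
  p7=1, p2=1: remaining (p1,p3,p4,p5,p6) ∈ {(0,0,0,1,0); (0,0,1,1,0); (1,1,0,0,1); (1,1,1,0,1)} — 4.
  p7=1, p2=0: a clause becomes empty — 0.
  p7=0, p2=1: p4 free; 4 ways for (p1,p3,p5,p6) × 2^1 = 8.
  p7=0, p2=0: remaining (p1,p3,p4,p5,p6) ∈ {(0,1,0,1,1); (1,1,0,1,1)} — 2.
Total: 4 + 0 + 8 + 2 = 14.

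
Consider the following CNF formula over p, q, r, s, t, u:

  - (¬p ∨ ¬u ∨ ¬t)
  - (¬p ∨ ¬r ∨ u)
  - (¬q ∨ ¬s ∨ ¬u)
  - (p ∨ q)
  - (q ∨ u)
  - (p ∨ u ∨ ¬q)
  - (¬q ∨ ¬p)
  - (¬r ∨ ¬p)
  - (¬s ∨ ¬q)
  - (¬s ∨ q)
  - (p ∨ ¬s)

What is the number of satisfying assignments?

Satisfying assignments:
  p=0 q=1 r=0 s=0 t=0 u=1
  p=0 q=1 r=0 s=0 t=1 u=1
  p=0 q=1 r=1 s=0 t=0 u=1
  p=0 q=1 r=1 s=0 t=1 u=1
  p=1 q=0 r=0 s=0 t=0 u=1
That's 5 in total.

5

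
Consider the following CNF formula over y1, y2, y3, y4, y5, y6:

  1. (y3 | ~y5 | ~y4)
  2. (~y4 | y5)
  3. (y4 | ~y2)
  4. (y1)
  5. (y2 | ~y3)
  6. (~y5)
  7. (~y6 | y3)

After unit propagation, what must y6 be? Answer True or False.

Unit clause (y1) sets y1 = True.
(~y5) is a unit clause: y5 = False.
(y5 | ~y4) with y5 = False leaves only ~y4, so y4 = False.
From (y4 | ~y2) and y4 = False: y2 = False.
(y2 | ~y3) with y2 = False leaves only ~y3, so y3 = False.
From (y3 | ~y6) and y3 = False: y6 = False.

False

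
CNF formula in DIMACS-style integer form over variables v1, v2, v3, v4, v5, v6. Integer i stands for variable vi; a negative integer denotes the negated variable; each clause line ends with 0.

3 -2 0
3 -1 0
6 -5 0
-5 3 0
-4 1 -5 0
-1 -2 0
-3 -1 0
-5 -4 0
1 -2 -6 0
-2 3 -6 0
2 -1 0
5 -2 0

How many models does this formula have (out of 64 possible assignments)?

9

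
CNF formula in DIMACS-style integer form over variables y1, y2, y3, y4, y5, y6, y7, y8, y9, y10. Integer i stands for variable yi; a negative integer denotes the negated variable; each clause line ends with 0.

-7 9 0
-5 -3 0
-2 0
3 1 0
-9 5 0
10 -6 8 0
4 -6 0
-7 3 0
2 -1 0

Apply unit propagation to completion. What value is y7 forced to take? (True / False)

(!y2) stands alone — y2 = False.
In (!y1 || y2), y2 is now false; !y1 must hold, so y1 = False.
(y1 || y3) with y1 = False leaves only y3, so y3 = True.
(!y3 || !y5): since y3 = True, the clause reduces to (!y5). y5 = False.
(!y9 || y5): since y5 = False, the clause reduces to (!y9). y9 = False.
(!y7 || y9) with y9 = False leaves only !y7, so y7 = False.

False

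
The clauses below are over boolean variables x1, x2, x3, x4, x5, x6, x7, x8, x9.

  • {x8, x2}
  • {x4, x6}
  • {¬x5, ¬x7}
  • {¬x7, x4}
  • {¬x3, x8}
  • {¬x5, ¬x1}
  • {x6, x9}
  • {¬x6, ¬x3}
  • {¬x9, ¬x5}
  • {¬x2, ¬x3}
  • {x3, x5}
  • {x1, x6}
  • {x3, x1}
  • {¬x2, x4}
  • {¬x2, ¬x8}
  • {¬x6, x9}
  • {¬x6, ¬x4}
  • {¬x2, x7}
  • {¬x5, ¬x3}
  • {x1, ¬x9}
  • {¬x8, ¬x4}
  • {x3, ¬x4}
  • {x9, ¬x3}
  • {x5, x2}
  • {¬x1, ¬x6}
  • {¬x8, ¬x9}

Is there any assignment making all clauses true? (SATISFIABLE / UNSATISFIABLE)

UNSATISFIABLE

x3 = True:
  propagation gives x8=True, x6=False, x4=True; an empty clause results — contradiction.
x3 = False:
  propagation gives x5=True, x7=False, x1=False; an empty clause results — contradiction.
Every branch closes, so no satisfying assignment exists.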